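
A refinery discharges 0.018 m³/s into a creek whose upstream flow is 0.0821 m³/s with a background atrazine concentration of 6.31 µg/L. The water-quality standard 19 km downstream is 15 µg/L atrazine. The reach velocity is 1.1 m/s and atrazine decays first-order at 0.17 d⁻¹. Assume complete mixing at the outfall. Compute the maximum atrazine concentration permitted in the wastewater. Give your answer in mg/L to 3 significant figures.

0.0575 mg/L

6.31 µg/L = 0.00631 mg/L.
15 µg/L = 0.015 mg/L.
Travel time to the compliance point: t = 1.9e+04/1.1 = 1.727e+04 s = 0.1999 d; decay factor exp(−0.17·0.1999) = 0.9666.
So the concentration just after mixing may be at most 0.015/0.9666 = 0.01552 mg/L.
Mass balance: 0.01552·0.1001 = 0.018·Cₑ + 0.0821·0.00631.
Cₑ = (0.001553 − 0.0005181) / 0.018 = 0.05752 mg/L.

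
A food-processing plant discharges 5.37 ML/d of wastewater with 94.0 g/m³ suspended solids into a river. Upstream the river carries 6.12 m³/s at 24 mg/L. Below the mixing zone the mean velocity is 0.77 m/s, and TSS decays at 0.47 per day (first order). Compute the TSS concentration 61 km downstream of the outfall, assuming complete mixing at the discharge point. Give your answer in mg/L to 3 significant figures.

16.1 mg/L

5.37 ML/d = 0.06215 m³/s.
After complete mixing, C₀ = (0.06215·94 + 6.12·24) / 6.182 = 24.7 mg/L.
Travel time t = 6.1e+04 m / 0.77 m/s = 7.922e+04 s = 0.9169 d.
C = 24.7·exp(−0.47·0.9169) = 24.7·0.6499 = 16.05 mg/L.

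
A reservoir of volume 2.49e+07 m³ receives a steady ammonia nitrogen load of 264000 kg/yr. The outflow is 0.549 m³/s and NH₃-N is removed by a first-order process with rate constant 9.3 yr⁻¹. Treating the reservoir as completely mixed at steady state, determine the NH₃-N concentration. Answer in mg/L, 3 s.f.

1.06 mg/L

Outflow Q = 0.549 m³/s × 3.156e+07 s/yr = 1.733e+07 m³/yr.
Steady-state CSTR mass balance: W = Q·C + k·V·C, so C = W/(Q + kV).
Q + kV = 1.733e+07 + 9.3·2.49e+07 = 2.489e+08 m³/yr.
C = 264000/2.489e+08 = 0.001061 kg/m³ = 1.061 mg/L.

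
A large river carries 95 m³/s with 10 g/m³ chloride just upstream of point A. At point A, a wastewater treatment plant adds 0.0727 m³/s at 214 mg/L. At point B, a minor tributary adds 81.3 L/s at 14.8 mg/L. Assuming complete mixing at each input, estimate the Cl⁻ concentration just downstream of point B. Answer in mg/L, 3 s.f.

After input A: C = (95·10 + 0.0727·214) / 95.07 = 10.16 mg/L.
81.3 L/s = 0.0813 m³/s.
After input B: C = (95.07·10.16 + 0.0813·14.8) / 95.15 = 10.16 mg/L.

10.2 mg/L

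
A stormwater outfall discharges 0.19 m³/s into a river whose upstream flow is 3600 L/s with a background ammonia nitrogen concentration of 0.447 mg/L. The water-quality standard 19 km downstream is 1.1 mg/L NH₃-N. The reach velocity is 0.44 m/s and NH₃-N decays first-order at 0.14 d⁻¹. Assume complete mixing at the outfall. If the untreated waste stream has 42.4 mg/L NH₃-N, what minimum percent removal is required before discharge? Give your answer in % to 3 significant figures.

3600 L/s = 3.6 m³/s.
Travel time to the compliance point: t = 1.9e+04/0.44 = 4.318e+04 s = 0.4998 d; decay factor exp(−0.14·0.4998) = 0.9324.
So the concentration just after mixing may be at most 1.1/0.9324 = 1.18 mg/L.
Mass balance: 1.18·3.79 = 0.19·Cₑ + 3.6·0.447.
Cₑ = (4.471 − 1.609) / 0.19 = 15.06 mg/L.
Required removal = 1 − 15.06/42.4 = 64.47 %.

64.5 %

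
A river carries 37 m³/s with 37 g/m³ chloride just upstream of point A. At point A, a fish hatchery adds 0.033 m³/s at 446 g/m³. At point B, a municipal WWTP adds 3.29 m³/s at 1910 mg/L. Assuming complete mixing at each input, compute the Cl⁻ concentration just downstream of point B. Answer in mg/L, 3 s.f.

After input A: C = (37·37 + 0.033·446) / 37.03 = 37.36 mg/L.
After input B: C = (37.03·37.36 + 3.29·1910) / 40.32 = 190.2 mg/L.

190 mg/L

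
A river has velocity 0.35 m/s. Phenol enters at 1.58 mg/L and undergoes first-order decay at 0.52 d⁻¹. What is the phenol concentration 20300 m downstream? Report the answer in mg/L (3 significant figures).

Travel time t = 20300 m / 0.35 m/s = 2.03e+04/0.35 = 5.8e+04 s = 0.6713 d.
First-order decay: C = 1.58·exp(−0.52·0.6713) = 1.58·0.7053 = 1.114 mg/L.

1.11 mg/L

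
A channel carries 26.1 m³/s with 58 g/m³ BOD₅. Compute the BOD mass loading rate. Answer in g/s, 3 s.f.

Mass flux = Q·C = 26.1 m³/s × 58 g/m³ = 1514 g/s.

1510 g/s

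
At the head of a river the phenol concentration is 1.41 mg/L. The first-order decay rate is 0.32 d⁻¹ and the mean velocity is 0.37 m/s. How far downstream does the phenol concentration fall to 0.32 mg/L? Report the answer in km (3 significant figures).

From C = C₀·e^(−kt), t = ln(C₀/C)/k = ln(1.41/0.32)/0.32 = 1.483/0.32 = 4.634 d.
Distance = v·t = 0.37 m/s × 4.004e+05 s = 1.482e+05 m = 148.2 km.

148 km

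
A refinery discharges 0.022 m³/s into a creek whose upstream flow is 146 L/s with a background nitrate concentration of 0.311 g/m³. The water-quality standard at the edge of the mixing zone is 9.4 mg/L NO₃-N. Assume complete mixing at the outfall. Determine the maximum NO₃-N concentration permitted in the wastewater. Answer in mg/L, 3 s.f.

69.7 mg/L

146 L/s = 0.146 m³/s.
Mass balance: 9.4·0.168 = 0.022·Cₑ + 0.146·0.311.
Cₑ = (1.579 − 0.04541) / 0.022 = 69.72 mg/L.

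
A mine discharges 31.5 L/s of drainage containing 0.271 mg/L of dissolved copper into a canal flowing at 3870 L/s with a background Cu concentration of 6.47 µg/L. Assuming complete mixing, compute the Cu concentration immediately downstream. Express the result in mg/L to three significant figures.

31.5 L/s = 0.0315 m³/s.
3870 L/s = 3.87 m³/s.
6.47 µg/L = 0.00647 mg/L.
Conservation of mass across the mixing zone: C = (0.0315·0.271 + 3.87·0.00647) / (0.0315 + 3.87) = 0.03358/3.901 = 0.008606 mg/L.

0.00861 mg/L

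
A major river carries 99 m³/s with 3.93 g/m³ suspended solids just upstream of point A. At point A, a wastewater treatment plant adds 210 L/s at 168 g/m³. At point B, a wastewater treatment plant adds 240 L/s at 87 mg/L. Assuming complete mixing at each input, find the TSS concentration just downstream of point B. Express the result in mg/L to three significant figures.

4.48 mg/L

210 L/s = 0.21 m³/s.
After input A: C = (99·3.93 + 0.21·168) / 99.21 = 4.277 mg/L.
240 L/s = 0.24 m³/s.
After input B: C = (99.21·4.277 + 0.24·87) / 99.45 = 4.477 mg/L.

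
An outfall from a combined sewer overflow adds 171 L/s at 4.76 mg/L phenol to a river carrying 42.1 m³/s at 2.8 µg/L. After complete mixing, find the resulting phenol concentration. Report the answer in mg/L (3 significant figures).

0.0220 mg/L

171 L/s = 0.171 m³/s.
2.8 µg/L = 0.0028 mg/L.
Flow-weighted mixing gives C = (0.171·4.76 + 42.1·0.0028) / (0.171 + 42.1) = 0.9318/42.27 = 0.02204 mg/L.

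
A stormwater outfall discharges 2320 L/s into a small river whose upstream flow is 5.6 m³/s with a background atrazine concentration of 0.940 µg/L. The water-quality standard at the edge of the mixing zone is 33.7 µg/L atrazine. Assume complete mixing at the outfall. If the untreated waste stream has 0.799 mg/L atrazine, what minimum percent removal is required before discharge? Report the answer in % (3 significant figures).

85.9 %

2320 L/s = 2.32 m³/s.
0.940 µg/L = 0.00094 mg/L.
33.7 µg/L = 0.0337 mg/L.
Mass balance: 0.0337·7.92 = 2.32·Cₑ + 5.6·0.00094.
Cₑ = (0.2669 − 0.005264) / 2.32 = 0.1128 mg/L.
Required removal = 1 − 0.1128/0.799 = 85.89 %.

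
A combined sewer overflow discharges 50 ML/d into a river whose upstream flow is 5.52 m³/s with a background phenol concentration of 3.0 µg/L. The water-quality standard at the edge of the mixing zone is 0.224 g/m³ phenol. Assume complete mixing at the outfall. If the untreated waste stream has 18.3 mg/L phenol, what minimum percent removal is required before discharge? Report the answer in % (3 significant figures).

50 ML/d = 0.5787 m³/s.
3.0 µg/L = 0.003 mg/L.
Mass balance: 0.224·6.099 = 0.5787·Cₑ + 5.52·0.003.
Cₑ = (1.366 − 0.01656) / 0.5787 = 2.332 mg/L.
Required removal = 1 − 2.332/18.3 = 87.26 %.

87.3 %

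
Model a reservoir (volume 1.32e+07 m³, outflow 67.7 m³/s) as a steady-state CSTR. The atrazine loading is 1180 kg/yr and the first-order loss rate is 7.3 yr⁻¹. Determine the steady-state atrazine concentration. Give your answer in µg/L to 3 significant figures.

0.528 µg/L

Outflow Q = 67.7 m³/s × 3.156e+07 s/yr = 2.136e+09 m³/yr.
Steady-state CSTR mass balance: W = Q·C + k·V·C, so C = W/(Q + kV).
Q + kV = 2.136e+09 + 7.3·1.32e+07 = 2.233e+09 m³/yr.
C = 1180/2.233e+09 = 5.285e-07 kg/m³ = 0.0005285 mg/L = 0.5285 µg/L.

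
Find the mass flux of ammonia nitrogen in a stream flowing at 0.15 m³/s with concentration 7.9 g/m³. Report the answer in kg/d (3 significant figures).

102 kg/d

Mass flux = Q·C = 0.15 m³/s × 7.9 g/m³ = 1.185 g/s.
= 1.185 g/s × 86.4 = 102.4 kg/d.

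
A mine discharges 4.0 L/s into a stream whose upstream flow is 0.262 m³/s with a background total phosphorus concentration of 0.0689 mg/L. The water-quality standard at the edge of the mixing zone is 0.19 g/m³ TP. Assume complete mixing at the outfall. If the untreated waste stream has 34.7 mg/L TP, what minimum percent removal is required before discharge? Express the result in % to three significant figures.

4.0 L/s = 0.004 m³/s.
Mass balance: 0.19·0.266 = 0.004·Cₑ + 0.262·0.0689.
Cₑ = (0.05054 − 0.01805) / 0.004 = 8.122 mg/L.
Required removal = 1 − 8.122/34.7 = 76.59 %.

76.6 %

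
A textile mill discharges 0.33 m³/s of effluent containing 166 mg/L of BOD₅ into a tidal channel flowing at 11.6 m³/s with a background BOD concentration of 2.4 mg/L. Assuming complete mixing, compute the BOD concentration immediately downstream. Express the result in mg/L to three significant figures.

By mass balance at complete mixing, C = (0.33·166 + 11.6·2.4) / (0.33 + 11.6) = 82.62/11.93 = 6.925 mg/L.

6.93 mg/L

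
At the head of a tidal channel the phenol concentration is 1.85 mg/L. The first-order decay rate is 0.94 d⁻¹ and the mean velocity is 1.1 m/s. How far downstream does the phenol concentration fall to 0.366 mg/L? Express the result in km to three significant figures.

From C = C₀·e^(−kt), t = ln(C₀/C)/k = ln(1.85/0.366)/0.94 = 1.62/0.94 = 1.724 d.
Distance = v·t = 1.1 m/s × 1.489e+05 s = 1.638e+05 m = 163.8 km.

164 km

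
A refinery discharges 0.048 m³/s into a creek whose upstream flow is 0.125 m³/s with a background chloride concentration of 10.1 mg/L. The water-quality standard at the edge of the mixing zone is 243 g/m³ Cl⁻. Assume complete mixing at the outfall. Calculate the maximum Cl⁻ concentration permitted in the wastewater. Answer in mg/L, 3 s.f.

850 mg/L

Mass balance: 243·0.173 = 0.048·Cₑ + 0.125·10.1.
Cₑ = (42.04 − 1.262) / 0.048 = 849.5 mg/L.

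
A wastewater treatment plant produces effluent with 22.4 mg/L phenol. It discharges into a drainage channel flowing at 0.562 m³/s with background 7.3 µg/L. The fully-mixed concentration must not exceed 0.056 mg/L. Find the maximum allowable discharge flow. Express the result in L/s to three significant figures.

1.22 L/s

7.3 µg/L = 0.0073 mg/L.
Mass balance at complete mixing: C_std·(Q_w + Q_r) = Q_w·C_e + Q_r·C_b.
Rearranging, Q_w = Q_r·(C_std − C_b)/(C_e − C_std) = 0.562·(0.056 − 0.0073) / (22.4 − 0.056) = 0.001225 m³/s.
= 1.225 L/s.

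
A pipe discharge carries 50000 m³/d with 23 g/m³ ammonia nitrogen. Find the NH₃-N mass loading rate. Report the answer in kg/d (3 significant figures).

50000 m³/d = 0.5787 m³/s.
Mass flux = Q·C = 0.5787 m³/s × 23 g/m³ = 13.31 g/s.
= 13.31 g/s × 86.4 = 1150 kg/d.

1150 kg/d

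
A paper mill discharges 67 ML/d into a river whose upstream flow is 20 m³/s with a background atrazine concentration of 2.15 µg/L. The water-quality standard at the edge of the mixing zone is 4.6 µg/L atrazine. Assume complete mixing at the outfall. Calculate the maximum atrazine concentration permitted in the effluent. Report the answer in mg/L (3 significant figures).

0.0678 mg/L

67 ML/d = 0.7755 m³/s.
2.15 µg/L = 0.00215 mg/L.
4.6 µg/L = 0.0046 mg/L.
Mass balance: 0.0046·20.78 = 0.7755·Cₑ + 20·0.00215.
Cₑ = (0.09557 − 0.043) / 0.7755 = 0.06779 mg/L.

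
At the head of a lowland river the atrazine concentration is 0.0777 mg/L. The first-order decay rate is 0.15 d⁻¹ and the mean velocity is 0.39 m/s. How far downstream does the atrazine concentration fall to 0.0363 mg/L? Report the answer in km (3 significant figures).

171 km

From C = C₀·e^(−kt), t = ln(C₀/C)/k = ln(0.0777/0.0363)/0.15 = 0.761/0.15 = 5.074 d.
Distance = v·t = 0.39 m/s × 4.384e+05 s = 1.71e+05 m = 171 km.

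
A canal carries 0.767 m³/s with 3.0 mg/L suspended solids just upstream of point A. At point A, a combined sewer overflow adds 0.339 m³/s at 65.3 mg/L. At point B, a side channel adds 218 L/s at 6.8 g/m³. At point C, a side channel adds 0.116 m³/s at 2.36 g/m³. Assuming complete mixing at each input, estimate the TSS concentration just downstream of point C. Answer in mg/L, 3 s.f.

After input A: C = (0.767·3 + 0.339·65.3) / 1.106 = 22.1 mg/L.
218 L/s = 0.218 m³/s.
After input B: C = (1.106·22.1 + 0.218·6.8) / 1.324 = 19.58 mg/L.
After input C: C = (1.324·19.58 + 0.116·2.36) / 1.44 = 18.19 mg/L.

18.2 mg/L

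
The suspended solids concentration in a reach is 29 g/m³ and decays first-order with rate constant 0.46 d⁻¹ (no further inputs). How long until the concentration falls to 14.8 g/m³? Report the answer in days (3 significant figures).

1.46 d

t = ln(C₀/C)/k = ln(29/14.8)/0.46 = 0.6727/0.46 = 1.462 d.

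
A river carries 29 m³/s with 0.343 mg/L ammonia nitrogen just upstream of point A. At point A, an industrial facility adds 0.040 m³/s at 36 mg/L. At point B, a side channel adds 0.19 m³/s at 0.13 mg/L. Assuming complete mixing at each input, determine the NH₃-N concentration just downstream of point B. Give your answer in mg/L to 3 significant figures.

After input A: C = (29·0.343 + 0.04·36) / 29.04 = 0.3921 mg/L.
After input B: C = (29.04·0.3921 + 0.19·0.13) / 29.23 = 0.3904 mg/L.

0.390 mg/L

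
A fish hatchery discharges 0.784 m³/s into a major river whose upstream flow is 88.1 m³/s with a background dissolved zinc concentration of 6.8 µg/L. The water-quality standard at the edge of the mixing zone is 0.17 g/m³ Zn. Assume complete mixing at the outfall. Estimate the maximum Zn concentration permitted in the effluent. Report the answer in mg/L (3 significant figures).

6.8 µg/L = 0.0068 mg/L.
Mass balance: 0.17·88.88 = 0.784·Cₑ + 88.1·0.0068.
Cₑ = (15.11 − 0.5991) / 0.784 = 18.51 mg/L.

18.5 mg/L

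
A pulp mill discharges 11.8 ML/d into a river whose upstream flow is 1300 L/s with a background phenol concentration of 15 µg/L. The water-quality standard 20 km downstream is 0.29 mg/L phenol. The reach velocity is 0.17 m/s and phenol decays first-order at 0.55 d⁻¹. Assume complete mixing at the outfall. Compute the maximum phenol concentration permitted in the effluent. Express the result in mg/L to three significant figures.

11.8 ML/d = 0.1366 m³/s.
1300 L/s = 1.3 m³/s.
15 µg/L = 0.015 mg/L.
Travel time to the compliance point: t = 2e+04/0.17 = 1.176e+05 s = 1.362 d; decay factor exp(−0.55·1.362) = 0.4729.
So the concentration just after mixing may be at most 0.29/0.4729 = 0.6133 mg/L.
Mass balance: 0.6133·1.437 = 0.1366·Cₑ + 1.3·0.015.
Cₑ = (0.881 − 0.0195) / 0.1366 = 6.308 mg/L.

6.31 mg/L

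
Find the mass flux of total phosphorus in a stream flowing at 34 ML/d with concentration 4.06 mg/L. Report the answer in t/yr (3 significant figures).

34 ML/d = 0.3935 m³/s.
Mass flux = Q·C = 0.3935 m³/s × 4.06 g/m³ = 1.598 g/s.
= 1.598 g/s × 31.56 = 50.42 t/yr.

50.4 t/yr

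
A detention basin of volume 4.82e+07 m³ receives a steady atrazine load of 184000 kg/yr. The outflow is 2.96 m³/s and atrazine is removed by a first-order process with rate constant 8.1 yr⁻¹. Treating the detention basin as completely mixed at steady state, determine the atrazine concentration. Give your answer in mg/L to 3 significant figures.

Outflow Q = 2.96 m³/s × 3.156e+07 s/yr = 9.341e+07 m³/yr.
Steady-state CSTR mass balance: W = Q·C + k·V·C, so C = W/(Q + kV).
Q + kV = 9.341e+07 + 8.1·4.82e+07 = 4.838e+08 m³/yr.
C = 184000/4.838e+08 = 0.0003803 kg/m³ = 0.3803 mg/L.

0.380 mg/L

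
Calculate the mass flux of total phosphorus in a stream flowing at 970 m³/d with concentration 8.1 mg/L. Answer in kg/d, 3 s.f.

970 m³/d = 0.01123 m³/s.
Mass flux = Q·C = 0.01123 m³/s × 8.1 g/m³ = 0.09094 g/s.
= 0.09094 g/s × 86.4 = 7.857 kg/d.

7.86 kg/d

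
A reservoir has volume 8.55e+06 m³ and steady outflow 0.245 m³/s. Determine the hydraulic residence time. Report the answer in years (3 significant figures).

Q = 0.245 m³/s × 3.156e+07 s/yr = 7.732e+06 m³/yr.
Hydraulic residence time τ = V/Q = 8.55e+06/7.732e+06 = 1.106 yr.

1.11 yr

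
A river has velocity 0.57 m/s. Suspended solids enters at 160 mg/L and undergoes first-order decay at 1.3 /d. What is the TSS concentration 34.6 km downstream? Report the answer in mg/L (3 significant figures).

Travel time t = 34.6 km / 0.57 m/s = 3.46e+04/0.57 = 6.07e+04 s = 0.7026 d.
First-order decay: C = 160·exp(−1.3·0.7026) = 160·0.4012 = 64.19 mg/L.

64.2 mg/L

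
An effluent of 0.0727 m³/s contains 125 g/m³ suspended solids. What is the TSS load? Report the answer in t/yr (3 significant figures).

287 t/yr

Mass flux = Q·C = 0.0727 m³/s × 125 g/m³ = 9.088 g/s.
= 9.088 g/s × 31.56 = 286.8 t/yr.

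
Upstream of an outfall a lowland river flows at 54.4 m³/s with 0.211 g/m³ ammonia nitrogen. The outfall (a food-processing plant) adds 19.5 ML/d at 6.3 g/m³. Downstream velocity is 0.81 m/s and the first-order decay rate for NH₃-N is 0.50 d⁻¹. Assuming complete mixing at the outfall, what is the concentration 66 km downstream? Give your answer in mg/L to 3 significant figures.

0.147 mg/L

19.5 ML/d = 0.2257 m³/s.
After complete mixing, C₀ = (0.2257·6.3 + 54.4·0.211) / 54.63 = 0.2362 mg/L.
Travel time t = 6.6e+04 m / 0.81 m/s = 8.148e+04 s = 0.9431 d.
C = 0.2362·exp(−0.50·0.9431) = 0.2362·0.624 = 0.1474 mg/L.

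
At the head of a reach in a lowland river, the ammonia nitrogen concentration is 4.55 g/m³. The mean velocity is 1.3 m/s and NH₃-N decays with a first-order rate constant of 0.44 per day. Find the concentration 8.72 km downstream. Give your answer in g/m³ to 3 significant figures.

Travel time t = 8.72 km / 1.3 m/s = 8720/1.3 = 6708 s = 0.07764 d.
First-order decay: C = 4.55·exp(−0.44·0.07764) = 4.55·0.9664 = 4.397 g/m³.

4.40 g/m³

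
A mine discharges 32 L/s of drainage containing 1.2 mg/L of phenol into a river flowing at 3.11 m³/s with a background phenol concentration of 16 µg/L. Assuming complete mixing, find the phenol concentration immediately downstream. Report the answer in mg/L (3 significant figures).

32 L/s = 0.032 m³/s.
16 µg/L = 0.016 mg/L.
Conservation of mass across the mixing zone: C = (0.032·1.2 + 3.11·0.016) / (0.032 + 3.11) = 0.08816/3.142 = 0.02806 mg/L.

0.0281 mg/L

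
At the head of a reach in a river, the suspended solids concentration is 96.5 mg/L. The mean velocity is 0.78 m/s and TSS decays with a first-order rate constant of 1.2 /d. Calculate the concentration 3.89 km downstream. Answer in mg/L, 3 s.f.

Travel time t = 3.89 km / 0.78 m/s = 3890/0.78 = 4987 s = 0.05772 d.
First-order decay: C = 96.5·exp(−1.2·0.05772) = 96.5·0.9331 = 90.04 mg/L.

90.0 mg/L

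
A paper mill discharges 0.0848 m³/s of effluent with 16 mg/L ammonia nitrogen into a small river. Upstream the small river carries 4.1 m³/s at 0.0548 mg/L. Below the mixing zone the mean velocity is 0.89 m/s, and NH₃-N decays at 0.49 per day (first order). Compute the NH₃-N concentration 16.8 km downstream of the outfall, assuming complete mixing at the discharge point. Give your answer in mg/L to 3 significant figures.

After complete mixing, C₀ = (0.0848·16 + 4.1·0.0548) / 4.185 = 0.3779 mg/L.
Travel time t = 1.68e+04 m / 0.89 m/s = 1.888e+04 s = 0.2185 d.
C = 0.3779·exp(−0.49·0.2185) = 0.3779·0.8985 = 0.3395 mg/L.

0.340 mg/L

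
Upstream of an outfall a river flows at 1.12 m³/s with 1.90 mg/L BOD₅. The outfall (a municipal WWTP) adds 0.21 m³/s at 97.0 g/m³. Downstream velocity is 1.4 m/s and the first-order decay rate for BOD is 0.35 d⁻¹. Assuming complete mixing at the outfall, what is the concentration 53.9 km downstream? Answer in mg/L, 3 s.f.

After complete mixing, C₀ = (0.21·97 + 1.12·1.9) / 1.33 = 16.92 mg/L.
Travel time t = 5.39e+04 m / 1.4 m/s = 3.85e+04 s = 0.4456 d.
C = 16.92·exp(−0.35·0.4456) = 16.92·0.8556 = 14.47 mg/L.

14.5 mg/L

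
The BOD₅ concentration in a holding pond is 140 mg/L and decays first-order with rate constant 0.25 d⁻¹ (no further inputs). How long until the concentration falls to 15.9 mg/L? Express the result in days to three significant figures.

t = ln(C₀/C)/k = ln(140/15.9)/0.25 = 2.175/0.25 = 8.701 d.

8.70 d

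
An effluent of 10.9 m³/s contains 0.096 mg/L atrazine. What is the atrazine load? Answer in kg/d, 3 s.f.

Mass flux = Q·C = 10.9 m³/s × 0.096 g/m³ = 1.046 g/s.
= 1.046 g/s × 86.4 = 90.41 kg/d.

90.4 kg/d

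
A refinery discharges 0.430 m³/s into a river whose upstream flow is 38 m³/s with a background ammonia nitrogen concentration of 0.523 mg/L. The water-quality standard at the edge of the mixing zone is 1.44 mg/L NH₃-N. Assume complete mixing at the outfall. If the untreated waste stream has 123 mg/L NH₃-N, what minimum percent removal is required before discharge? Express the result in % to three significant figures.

32.9 %

Mass balance: 1.44·38.43 = 0.43·Cₑ + 38·0.523.
Cₑ = (55.34 − 19.87) / 0.43 = 82.48 mg/L.
Required removal = 1 − 82.48/123 = 32.95 %.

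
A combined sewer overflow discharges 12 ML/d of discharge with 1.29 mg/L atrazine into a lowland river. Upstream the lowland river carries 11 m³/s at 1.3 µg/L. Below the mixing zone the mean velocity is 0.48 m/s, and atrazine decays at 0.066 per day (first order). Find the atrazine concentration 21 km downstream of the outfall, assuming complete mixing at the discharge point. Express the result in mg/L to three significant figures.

12 ML/d = 0.1389 m³/s.
1.3 µg/L = 0.0013 mg/L.
After complete mixing, C₀ = (0.1389·1.29 + 11·0.0013) / 11.14 = 0.01737 mg/L.
Travel time t = 2.1e+04 m / 0.48 m/s = 4.375e+04 s = 0.5064 d.
C = 0.01737·exp(−0.066·0.5064) = 0.01737·0.9671 = 0.0168 mg/L.

0.0168 mg/L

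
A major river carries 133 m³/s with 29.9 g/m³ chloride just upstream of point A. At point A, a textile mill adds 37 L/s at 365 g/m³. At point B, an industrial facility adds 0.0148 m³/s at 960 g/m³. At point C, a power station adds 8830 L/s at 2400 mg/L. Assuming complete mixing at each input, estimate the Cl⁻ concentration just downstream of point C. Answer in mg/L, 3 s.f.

178 mg/L

37 L/s = 0.037 m³/s.
After input A: C = (133·29.9 + 0.037·365) / 133 = 29.99 mg/L.
After input B: C = (133·29.99 + 0.0148·960) / 133.1 = 30.1 mg/L.
8830 L/s = 8.83 m³/s.
After input C: C = (133.1·30.1 + 8.83·2400) / 141.9 = 177.6 mg/L.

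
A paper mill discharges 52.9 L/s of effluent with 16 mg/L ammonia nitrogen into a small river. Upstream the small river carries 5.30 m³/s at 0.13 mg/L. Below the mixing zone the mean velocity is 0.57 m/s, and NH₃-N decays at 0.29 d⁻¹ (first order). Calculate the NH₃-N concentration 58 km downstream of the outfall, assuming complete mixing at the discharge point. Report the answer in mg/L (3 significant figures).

52.9 L/s = 0.0529 m³/s.
After complete mixing, C₀ = (0.0529·16 + 5.3·0.13) / 5.353 = 0.2868 mg/L.
Travel time t = 5.8e+04 m / 0.57 m/s = 1.018e+05 s = 1.178 d.
C = 0.2868·exp(−0.29·1.178) = 0.2868·0.7107 = 0.2038 mg/L.

0.204 mg/L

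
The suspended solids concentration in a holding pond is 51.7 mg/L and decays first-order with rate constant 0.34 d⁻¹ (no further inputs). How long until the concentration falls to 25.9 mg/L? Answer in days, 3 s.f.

2.03 d

t = ln(C₀/C)/k = ln(51.7/25.9)/0.34 = 0.6912/0.34 = 2.033 d.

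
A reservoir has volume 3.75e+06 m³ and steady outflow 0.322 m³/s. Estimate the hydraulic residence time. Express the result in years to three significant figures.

0.369 yr

Q = 0.322 m³/s × 3.156e+07 s/yr = 1.016e+07 m³/yr.
Hydraulic residence time τ = V/Q = 3.75e+06/1.016e+07 = 0.369 yr.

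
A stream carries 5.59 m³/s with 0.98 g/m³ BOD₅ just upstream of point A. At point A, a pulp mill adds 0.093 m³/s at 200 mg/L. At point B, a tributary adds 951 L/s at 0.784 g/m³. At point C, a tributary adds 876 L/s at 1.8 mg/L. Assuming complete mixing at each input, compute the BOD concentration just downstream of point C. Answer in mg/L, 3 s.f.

After input A: C = (5.59·0.98 + 0.093·200) / 5.683 = 4.237 mg/L.
951 L/s = 0.951 m³/s.
After input B: C = (5.683·4.237 + 0.951·0.784) / 6.634 = 3.742 mg/L.
876 L/s = 0.876 m³/s.
After input C: C = (6.634·3.742 + 0.876·1.8) / 7.51 = 3.515 mg/L.

3.52 mg/L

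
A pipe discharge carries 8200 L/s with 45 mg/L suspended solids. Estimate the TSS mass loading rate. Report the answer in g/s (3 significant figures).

8200 L/s = 8.2 m³/s.
Mass flux = Q·C = 8.2 m³/s × 45 g/m³ = 369 g/s.

369 g/s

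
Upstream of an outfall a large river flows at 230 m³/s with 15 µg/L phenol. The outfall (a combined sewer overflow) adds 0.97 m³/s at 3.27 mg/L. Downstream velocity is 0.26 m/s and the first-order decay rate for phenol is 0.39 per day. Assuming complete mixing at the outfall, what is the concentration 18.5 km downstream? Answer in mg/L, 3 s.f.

15 µg/L = 0.015 mg/L.
After complete mixing, C₀ = (0.97·3.27 + 230·0.015) / 231 = 0.02867 mg/L.
Travel time t = 1.85e+04 m / 0.26 m/s = 7.115e+04 s = 0.8235 d.
C = 0.02867·exp(−0.39·0.8235) = 0.02867·0.7253 = 0.02079 mg/L.

0.0208 mg/L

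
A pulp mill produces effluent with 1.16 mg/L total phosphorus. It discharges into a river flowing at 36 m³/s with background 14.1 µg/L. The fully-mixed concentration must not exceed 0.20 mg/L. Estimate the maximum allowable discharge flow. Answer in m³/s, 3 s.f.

6.97 m³/s

14.1 µg/L = 0.0141 mg/L.
Mass balance at complete mixing: C_std·(Q_w + Q_r) = Q_w·C_e + Q_r·C_b.
Rearranging, Q_w = Q_r·(C_std − C_b)/(C_e − C_std) = 36·(0.2 − 0.0141) / (1.16 − 0.2) = 6.971 m³/s.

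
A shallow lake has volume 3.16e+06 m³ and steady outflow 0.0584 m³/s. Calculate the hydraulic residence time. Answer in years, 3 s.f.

1.71 yr

Q = 0.0584 m³/s × 3.156e+07 s/yr = 1.843e+06 m³/yr.
Hydraulic residence time τ = V/Q = 3.16e+06/1.843e+06 = 1.715 yr.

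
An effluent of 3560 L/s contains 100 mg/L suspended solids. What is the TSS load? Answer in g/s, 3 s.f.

356 g/s

3560 L/s = 3.56 m³/s.
Mass flux = Q·C = 3.56 m³/s × 100 g/m³ = 356 g/s.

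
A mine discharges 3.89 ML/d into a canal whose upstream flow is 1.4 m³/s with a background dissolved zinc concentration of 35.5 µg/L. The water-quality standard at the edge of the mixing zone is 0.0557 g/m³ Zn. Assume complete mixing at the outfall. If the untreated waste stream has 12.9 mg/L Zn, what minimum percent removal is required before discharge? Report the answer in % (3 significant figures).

3.89 ML/d = 0.04502 m³/s.
35.5 µg/L = 0.0355 mg/L.
Mass balance: 0.0557·1.445 = 0.04502·Cₑ + 1.4·0.0355.
Cₑ = (0.08049 − 0.0497) / 0.04502 = 0.6838 mg/L.
Required removal = 1 − 0.6838/12.9 = 94.7 %.

94.7 %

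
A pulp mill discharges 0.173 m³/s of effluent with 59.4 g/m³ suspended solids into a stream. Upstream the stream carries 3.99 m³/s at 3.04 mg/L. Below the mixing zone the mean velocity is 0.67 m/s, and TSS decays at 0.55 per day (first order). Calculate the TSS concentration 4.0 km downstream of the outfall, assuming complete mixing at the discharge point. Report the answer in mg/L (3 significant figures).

After complete mixing, C₀ = (0.173·59.4 + 3.99·3.04) / 4.163 = 5.382 mg/L.
Travel time t = 4000 m / 0.67 m/s = 5970 s = 0.0691 d.
C = 5.382·exp(−0.55·0.0691) = 5.382·0.9627 = 5.181 mg/L.

5.18 mg/L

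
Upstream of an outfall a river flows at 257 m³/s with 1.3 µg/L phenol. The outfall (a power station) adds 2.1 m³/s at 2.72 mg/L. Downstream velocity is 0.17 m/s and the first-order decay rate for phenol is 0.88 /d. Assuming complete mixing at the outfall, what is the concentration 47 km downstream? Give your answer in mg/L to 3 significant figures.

0.00140 mg/L

1.3 µg/L = 0.0013 mg/L.
After complete mixing, C₀ = (2.1·2.72 + 257·0.0013) / 259.1 = 0.02334 mg/L.
Travel time t = 4.7e+04 m / 0.17 m/s = 2.765e+05 s = 3.2 d.
C = 0.02334·exp(−0.88·3.2) = 0.02334·0.05985 = 0.001397 mg/L.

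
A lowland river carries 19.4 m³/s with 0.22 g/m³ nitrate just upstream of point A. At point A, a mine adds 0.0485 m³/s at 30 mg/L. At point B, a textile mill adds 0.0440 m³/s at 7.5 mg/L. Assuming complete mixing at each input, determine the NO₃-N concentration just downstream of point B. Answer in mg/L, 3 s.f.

0.311 mg/L

After input A: C = (19.4·0.22 + 0.0485·30) / 19.45 = 0.2943 mg/L.
After input B: C = (19.45·0.2943 + 0.044·7.5) / 19.49 = 0.3105 mg/L.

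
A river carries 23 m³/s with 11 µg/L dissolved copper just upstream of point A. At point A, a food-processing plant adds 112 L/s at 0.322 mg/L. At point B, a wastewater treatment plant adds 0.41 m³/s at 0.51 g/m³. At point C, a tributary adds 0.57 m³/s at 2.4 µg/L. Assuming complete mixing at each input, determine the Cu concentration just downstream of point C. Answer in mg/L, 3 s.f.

11 µg/L = 0.011 mg/L.
112 L/s = 0.112 m³/s.
After input A: C = (23·0.011 + 0.112·0.322) / 23.11 = 0.01251 mg/L.
After input B: C = (23.11·0.01251 + 0.41·0.51) / 23.52 = 0.02118 mg/L.
2.4 µg/L = 0.0024 mg/L.
After input C: C = (23.52·0.02118 + 0.57·0.0024) / 24.09 = 0.02073 mg/L.

0.0207 mg/L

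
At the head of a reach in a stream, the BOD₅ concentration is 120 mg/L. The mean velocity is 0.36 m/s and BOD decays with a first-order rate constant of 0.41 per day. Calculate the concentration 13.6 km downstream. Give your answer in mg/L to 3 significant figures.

Travel time t = 13.6 km / 0.36 m/s = 1.36e+04/0.36 = 3.778e+04 s = 0.4372 d.
First-order decay: C = 120·exp(−0.41·0.4372) = 120·0.8359 = 100.3 mg/L.

100 mg/L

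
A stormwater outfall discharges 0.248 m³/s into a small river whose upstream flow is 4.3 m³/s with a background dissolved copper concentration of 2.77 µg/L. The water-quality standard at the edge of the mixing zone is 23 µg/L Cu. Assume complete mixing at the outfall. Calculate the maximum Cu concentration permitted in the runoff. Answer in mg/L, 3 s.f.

2.77 µg/L = 0.00277 mg/L.
23 µg/L = 0.023 mg/L.
Mass balance: 0.023·4.548 = 0.248·Cₑ + 4.3·0.00277.
Cₑ = (0.1046 − 0.01191) / 0.248 = 0.3738 mg/L.

0.374 mg/L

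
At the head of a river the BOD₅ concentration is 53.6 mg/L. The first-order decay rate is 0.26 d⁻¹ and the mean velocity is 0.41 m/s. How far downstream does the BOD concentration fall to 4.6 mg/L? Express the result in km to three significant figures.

From C = C₀·e^(−kt), t = ln(C₀/C)/k = ln(53.6/4.6)/0.26 = 2.455/0.26 = 9.444 d.
Distance = v·t = 0.41 m/s × 8.16e+05 s = 3.346e+05 m = 334.6 km.

335 km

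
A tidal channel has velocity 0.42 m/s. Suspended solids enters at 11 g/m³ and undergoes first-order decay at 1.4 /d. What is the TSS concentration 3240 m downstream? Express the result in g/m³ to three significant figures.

Travel time t = 3240 m / 0.42 m/s = 3240/0.42 = 7714 s = 0.08929 d.
First-order decay: C = 11·exp(−1.4·0.08929) = 11·0.8825 = 9.707 g/m³.

9.71 g/m³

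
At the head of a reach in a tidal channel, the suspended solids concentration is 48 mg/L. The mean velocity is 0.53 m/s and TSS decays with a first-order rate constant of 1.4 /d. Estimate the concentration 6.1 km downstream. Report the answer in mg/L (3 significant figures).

39.8 mg/L

Travel time t = 6.1 km / 0.53 m/s = 6100/0.53 = 1.151e+04 s = 0.1332 d.
First-order decay: C = 48·exp(−1.4·0.1332) = 48·0.8299 = 39.83 mg/L.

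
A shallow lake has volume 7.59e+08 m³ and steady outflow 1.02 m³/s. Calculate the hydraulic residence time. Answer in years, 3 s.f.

23.6 yr

Q = 1.02 m³/s × 3.156e+07 s/yr = 3.219e+07 m³/yr.
Hydraulic residence time τ = V/Q = 7.59e+08/3.219e+07 = 23.58 yr.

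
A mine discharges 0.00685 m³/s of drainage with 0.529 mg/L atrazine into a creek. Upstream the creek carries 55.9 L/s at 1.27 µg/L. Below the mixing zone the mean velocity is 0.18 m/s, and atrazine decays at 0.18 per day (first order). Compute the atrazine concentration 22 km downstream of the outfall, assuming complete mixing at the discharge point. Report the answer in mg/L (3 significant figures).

55.9 L/s = 0.0559 m³/s.
1.27 µg/L = 0.00127 mg/L.
After complete mixing, C₀ = (0.00685·0.529 + 0.0559·0.00127) / 0.06275 = 0.05888 mg/L.
Travel time t = 2.2e+04 m / 0.18 m/s = 1.222e+05 s = 1.415 d.
C = 0.05888·exp(−0.18·1.415) = 0.05888·0.7752 = 0.04564 mg/L.

0.0456 mg/L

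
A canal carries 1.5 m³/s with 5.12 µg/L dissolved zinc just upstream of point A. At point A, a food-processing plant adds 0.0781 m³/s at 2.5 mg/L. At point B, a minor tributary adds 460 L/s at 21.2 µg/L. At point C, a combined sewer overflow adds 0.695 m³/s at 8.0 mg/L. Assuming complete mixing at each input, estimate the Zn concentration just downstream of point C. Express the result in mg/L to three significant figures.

2.11 mg/L

5.12 µg/L = 0.00512 mg/L.
After input A: C = (1.5·0.00512 + 0.0781·2.5) / 1.578 = 0.1286 mg/L.
460 L/s = 0.46 m³/s.
21.2 µg/L = 0.0212 mg/L.
After input B: C = (1.578·0.1286 + 0.46·0.0212) / 2.038 = 0.1044 mg/L.
After input C: C = (2.038·0.1044 + 0.695·8) / 2.733 = 2.112 mg/L.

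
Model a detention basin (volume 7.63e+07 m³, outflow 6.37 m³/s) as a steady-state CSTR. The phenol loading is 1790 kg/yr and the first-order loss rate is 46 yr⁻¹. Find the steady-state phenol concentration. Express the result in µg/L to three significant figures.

Outflow Q = 6.37 m³/s × 3.156e+07 s/yr = 2.01e+08 m³/yr.
Steady-state CSTR mass balance: W = Q·C + k·V·C, so C = W/(Q + kV).
Q + kV = 2.01e+08 + 46·7.63e+07 = 3.711e+09 m³/yr.
C = 1790/3.711e+09 = 4.824e-07 kg/m³ = 0.0004824 mg/L = 0.4824 µg/L.

0.482 µg/L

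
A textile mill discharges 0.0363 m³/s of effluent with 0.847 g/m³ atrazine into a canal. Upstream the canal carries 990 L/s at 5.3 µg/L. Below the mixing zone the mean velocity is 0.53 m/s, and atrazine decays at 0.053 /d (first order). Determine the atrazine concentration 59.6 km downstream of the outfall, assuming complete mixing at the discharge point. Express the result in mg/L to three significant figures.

990 L/s = 0.99 m³/s.
5.3 µg/L = 0.0053 mg/L.
After complete mixing, C₀ = (0.0363·0.847 + 0.99·0.0053) / 1.026 = 0.03507 mg/L.
Travel time t = 5.96e+04 m / 0.53 m/s = 1.125e+05 s = 1.302 d.
C = 0.03507·exp(−0.053·1.302) = 0.03507·0.9333 = 0.03273 mg/L.

0.0327 mg/L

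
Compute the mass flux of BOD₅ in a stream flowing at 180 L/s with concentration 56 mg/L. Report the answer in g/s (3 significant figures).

180 L/s = 0.18 m³/s.
Mass flux = Q·C = 0.18 m³/s × 56 g/m³ = 10.08 g/s.

10.1 g/s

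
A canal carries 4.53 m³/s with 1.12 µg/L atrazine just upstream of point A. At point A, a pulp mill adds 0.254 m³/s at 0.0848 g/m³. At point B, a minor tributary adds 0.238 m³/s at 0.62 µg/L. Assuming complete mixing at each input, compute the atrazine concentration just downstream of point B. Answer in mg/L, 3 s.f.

0.00533 mg/L

1.12 µg/L = 0.00112 mg/L.
After input A: C = (4.53·0.00112 + 0.254·0.0848) / 4.784 = 0.005563 mg/L.
0.62 µg/L = 0.00062 mg/L.
After input B: C = (4.784·0.005563 + 0.238·0.00062) / 5.022 = 0.005329 mg/L.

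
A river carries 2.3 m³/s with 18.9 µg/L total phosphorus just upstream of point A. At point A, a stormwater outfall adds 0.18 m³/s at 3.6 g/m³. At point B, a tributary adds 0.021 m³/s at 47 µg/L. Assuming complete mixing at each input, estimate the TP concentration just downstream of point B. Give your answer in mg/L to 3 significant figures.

18.9 µg/L = 0.0189 mg/L.
After input A: C = (2.3·0.0189 + 0.18·3.6) / 2.48 = 0.2788 mg/L.
47 µg/L = 0.047 mg/L.
After input B: C = (2.48·0.2788 + 0.021·0.047) / 2.501 = 0.2769 mg/L.

0.277 mg/L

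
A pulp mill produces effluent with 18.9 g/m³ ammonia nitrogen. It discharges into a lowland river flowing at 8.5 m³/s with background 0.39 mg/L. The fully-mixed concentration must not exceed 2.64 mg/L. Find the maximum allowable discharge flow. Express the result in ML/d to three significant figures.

Mass balance at complete mixing: C_std·(Q_w + Q_r) = Q_w·C_e + Q_r·C_b.
Rearranging, Q_w = Q_r·(C_std − C_b)/(C_e − C_std) = 8.5·(2.64 − 0.39) / (18.9 − 2.64) = 1.176 m³/s.
= 101.6 ML/d.

102 ML/d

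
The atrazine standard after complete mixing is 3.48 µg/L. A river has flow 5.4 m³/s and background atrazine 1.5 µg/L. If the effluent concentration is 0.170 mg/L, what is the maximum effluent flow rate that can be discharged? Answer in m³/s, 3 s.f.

0.0642 m³/s

1.5 µg/L = 0.0015 mg/L.
3.48 µg/L = 0.00348 mg/L.
Mass balance at complete mixing: C_std·(Q_w + Q_r) = Q_w·C_e + Q_r·C_b.
Rearranging, Q_w = Q_r·(C_std − C_b)/(C_e − C_std) = 5.4·(0.00348 − 0.0015) / (0.17 − 0.00348) = 0.06421 m³/s.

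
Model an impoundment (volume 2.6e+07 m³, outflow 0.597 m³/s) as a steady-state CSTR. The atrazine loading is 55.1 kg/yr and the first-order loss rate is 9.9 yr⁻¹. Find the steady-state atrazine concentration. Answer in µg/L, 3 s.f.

0.199 µg/L

Outflow Q = 0.597 m³/s × 3.156e+07 s/yr = 1.884e+07 m³/yr.
Steady-state CSTR mass balance: W = Q·C + k·V·C, so C = W/(Q + kV).
Q + kV = 1.884e+07 + 9.9·2.6e+07 = 2.762e+08 m³/yr.
C = 55.1/2.762e+08 = 1.995e-07 kg/m³ = 0.0001995 mg/L = 0.1995 µg/L.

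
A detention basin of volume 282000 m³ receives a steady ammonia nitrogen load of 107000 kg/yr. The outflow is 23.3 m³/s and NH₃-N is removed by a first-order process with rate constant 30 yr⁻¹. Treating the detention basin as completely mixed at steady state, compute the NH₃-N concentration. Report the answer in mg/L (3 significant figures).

0.144 mg/L

Outflow Q = 23.3 m³/s × 3.156e+07 s/yr = 7.353e+08 m³/yr.
Steady-state CSTR mass balance: W = Q·C + k·V·C, so C = W/(Q + kV).
Q + kV = 7.353e+08 + 30·282000 = 7.438e+08 m³/yr.
C = 107000/7.438e+08 = 0.0001439 kg/m³ = 0.1439 mg/L.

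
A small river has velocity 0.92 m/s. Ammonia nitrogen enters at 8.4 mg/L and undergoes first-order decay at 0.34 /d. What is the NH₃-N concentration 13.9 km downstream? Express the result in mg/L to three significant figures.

Travel time t = 13.9 km / 0.92 m/s = 1.39e+04/0.92 = 1.511e+04 s = 0.1749 d.
First-order decay: C = 8.4·exp(−0.34·0.1749) = 8.4·0.9423 = 7.915 mg/L.

7.92 mg/L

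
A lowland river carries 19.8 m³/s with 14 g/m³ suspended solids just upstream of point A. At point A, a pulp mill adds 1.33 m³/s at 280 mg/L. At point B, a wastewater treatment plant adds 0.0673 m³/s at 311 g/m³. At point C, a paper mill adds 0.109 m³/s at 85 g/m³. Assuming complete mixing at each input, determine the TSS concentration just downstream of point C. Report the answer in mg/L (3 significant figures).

After input A: C = (19.8·14 + 1.33·280) / 21.13 = 30.74 mg/L.
After input B: C = (21.13·30.74 + 0.0673·311) / 21.2 = 31.63 mg/L.
After input C: C = (21.2·31.63 + 0.109·85) / 21.31 = 31.91 mg/L.

31.9 mg/L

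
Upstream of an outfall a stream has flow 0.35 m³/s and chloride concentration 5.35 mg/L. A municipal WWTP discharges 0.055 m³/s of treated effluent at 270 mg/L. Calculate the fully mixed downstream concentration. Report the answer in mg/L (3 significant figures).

41.3 mg/L

By mass balance at complete mixing, C = (0.055·270 + 0.35·5.35) / (0.055 + 0.35) = 16.72/0.405 = 41.29 mg/L.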